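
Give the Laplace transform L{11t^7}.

L{11t^7} = 11 · L{t^7} = 11 · 5040/s^8 = 55440/s^8

Final answer: 55440/s^8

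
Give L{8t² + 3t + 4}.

L{8t² + 3t + 4} = 8·2/s³ + 3/s² + 4/s = 16/s³ + 3/s² + 4/s

Final answer: 16/s³ + 3/s² + 4/s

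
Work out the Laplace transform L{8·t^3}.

L{t^n} = n!/s^(n+1), so L{t^3} = 6/s^4. Then L{8·t^3} = 8·6/s^4 = 48/s^4

Final answer: 48/s^4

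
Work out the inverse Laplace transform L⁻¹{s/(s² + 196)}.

L⁻¹{s/(s² + 196)} = cos(14t)

Final answer: cos(14t)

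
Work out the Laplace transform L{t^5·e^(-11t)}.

L{t^n·e^(at)} = n!/(s-a)^(n+1), so L{t^5·e^(-11t)} = 120/(s+11)^6

Final answer: 120/(s+11)^6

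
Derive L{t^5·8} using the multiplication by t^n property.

L{8} = 8/s. d^1/ds^1[1/s] = -1/s². d^2/ds^2[1/s] = 2/s^3. d^3/ds^3[1/s] = -6/s^4. d^4/ds^4[1/s] = 24/s^5. d^5/ds^5[1/s] = -120/s^6. So L{t^5} = (-1)^{5}·-120/s^6 = 120/s^6. Then L{t^5·8} = 8·120/s^6 = 960/s^6

Final answer: 960/s^6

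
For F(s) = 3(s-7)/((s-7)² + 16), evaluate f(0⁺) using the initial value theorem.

f(0⁺) = lim_{s→∞} sF(s) = lim_{s→∞} 3s(s-7)/((s-7)² + 16) = 3

Final answer: 3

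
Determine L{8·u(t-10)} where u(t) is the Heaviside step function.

L{u(t-a)} = e^(-as)/s. Here a=10, so L{u(t-10)} = e^(-10s)/s, and L{8·u(t-10)} = 8·e^(-10s)/s

Final answer: 8·e^(-10s)/s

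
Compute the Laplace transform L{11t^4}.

L{11t^4} = 11 · L{t^4} = 11 · 24/s^5 = 264/s^5

Final answer: 264/s^5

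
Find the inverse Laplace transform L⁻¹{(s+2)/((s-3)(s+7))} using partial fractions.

Using partial fractions, f(t) = (5e^(3t) + 5e^(-7t))/10

Final answer: (5e^(3t) + 5e^(-7t))/10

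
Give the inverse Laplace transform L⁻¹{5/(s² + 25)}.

L⁻¹{5/(s² + 25)} = sin(5t)

Final answer: sin(5t)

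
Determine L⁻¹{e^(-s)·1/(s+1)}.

L⁻¹{1/(s+1)} = e^(-t). By the time shift theorem, L⁻¹{e^(-as)F(s)} = u(t-a)f(t-a) with a=1, so L⁻¹{e^(-s)·1/(s+1)} = u(t-1)·e^(-(t-1))

Final answer: u(t-1)·e^(-(t-1))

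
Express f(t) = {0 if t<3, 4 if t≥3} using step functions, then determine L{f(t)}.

f(t) = 4·u(t-3). L{u(t-3)} = e^(-3s)/s, so L{f(t)} = 4·e^(-3s)/s

Final answer: 4·e^(-3s)/s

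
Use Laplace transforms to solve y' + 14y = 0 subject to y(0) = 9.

L{y'} + 14L{y} = 0. sY - 9 + 14Y = 0. Y(s+14) = 9. Y = 9/(s+14)

Final answer: y(t) = 9e^(-14t)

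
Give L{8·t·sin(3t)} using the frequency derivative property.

L{sin(3t)} = 3/(s² + 9). By L{t·f(t)} = -F'(s): -d/ds[3/(s² + 9)] = -(3)·(-2s)/(s² + 9)² = 6s/(s² + 9)². Then L{8·t·sin(3t)} = 8·6s/(s² + 9)² = 48s/(s² + 9)²

Final answer: 48s/(s² + 9)²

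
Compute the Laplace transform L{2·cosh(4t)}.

L{cosh(ωt)} = s/(s² - ω²), so L{cosh(4t)} = s/(s² - 16). Then L{2·cosh(4t)} = 2·s/(s² - 16) = 2s/(s² - 16)

Final answer: 2s/(s² - 16)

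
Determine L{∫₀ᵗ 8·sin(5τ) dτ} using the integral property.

L{∫₀ᵗ f(τ)dτ} = F(s)/s with F(s) = 40/(s² + 25), so the result is (40/(s² + 25))/s = 40/(s(s² + 25))

Final answer: 40/(s(s² + 25))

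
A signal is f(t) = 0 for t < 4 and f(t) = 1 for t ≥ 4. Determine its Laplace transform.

f(t) = u(t-4). L{u(t-4)} = e^(-4s)/s, so L{f(t)} = e^(-4s)/s

Final answer: e^(-4s)/s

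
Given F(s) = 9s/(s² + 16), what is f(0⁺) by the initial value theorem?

f(0⁺) = lim_{s→∞} s·9s/(s² + 16) = lim_{s→∞} 9s²/(s² + 16) = 9

Final answer: 9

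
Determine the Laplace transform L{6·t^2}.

L{t^n} = n!/s^(n+1), so L{t^2} = 2/s^3. Then L{6·t^2} = 6·2/s^3 = 12/s^3

Final answer: 12/s^3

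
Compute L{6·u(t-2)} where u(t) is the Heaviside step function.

L{u(t-a)} = e^(-as)/s. Here a=2, so L{u(t-2)} = e^(-2s)/s, and L{6·u(t-2)} = 6·e^(-2s)/s

Final answer: 6·e^(-2s)/s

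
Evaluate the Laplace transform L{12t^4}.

L{12t^4} = 12 · L{t^4} = 12 · 24/s^5 = 288/s^5

Final answer: 288/s^5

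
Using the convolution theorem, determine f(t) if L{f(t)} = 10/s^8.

10/s^8 = (10/s)·(1/s^7) = L{10}·L{t^6/720}. By convolution, f(t) = 10*t^6/720 = ∫₀ᵗ 10·τ^6/720 dτ = 10·t^7/5040

Final answer: 10·t^7/5040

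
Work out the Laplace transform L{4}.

L{4} = 4 · L{1} = 4/s

Final answer: 4/s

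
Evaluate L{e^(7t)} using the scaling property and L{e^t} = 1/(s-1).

Using L{f(at)} = (1/a)F(s/a) with a=7 and f(t) = e^t: L{e^(7t)} = (1/7) · 1/((s/7)-1) = (1/7) · 7/(s-7) = 1/(s-7)

Final answer: 1/(s-7)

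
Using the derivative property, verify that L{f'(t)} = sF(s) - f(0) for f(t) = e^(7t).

f'(t) = 7e^(7t). Direct: L{f'(t)} = 7/(s-7). Property: s·1/(s-7) - 1 = (s - (s-7))/(s-7) = 7/(s-7). ✓

Final answer: 7/(s-7)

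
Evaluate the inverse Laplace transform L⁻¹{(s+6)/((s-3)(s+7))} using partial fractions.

Using partial fractions, f(t) = (9e^(3t) + e^(-7t))/10

Final answer: (9e^(3t) + e^(-7t))/10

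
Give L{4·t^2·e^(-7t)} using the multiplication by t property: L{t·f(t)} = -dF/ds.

Using L{t^n·e^(at)} = n!/(s-a)^(n+1), L{t^2·e^(-7t)} = 2/(s+7)^3, so L{4·t^2·e^(-7t)} = 4·2/(s+7)^3 = 8/(s+7)^3

Final answer: 8/(s+7)^3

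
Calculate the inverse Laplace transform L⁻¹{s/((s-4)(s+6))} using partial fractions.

Using partial fractions, f(t) = (4e^(4t) + 6e^(-6t))/10

Final answer: (4e^(4t) + 6e^(-6t))/10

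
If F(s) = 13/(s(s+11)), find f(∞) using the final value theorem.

f(∞) = lim_{s→0} s·13/(s(s+11)) = lim_{s→0} 13/(s+11) = 13/11 = 13/11

Final answer: 13/11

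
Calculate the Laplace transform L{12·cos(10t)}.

L{cos(ωt)} = s/(s² + ω²), so L{cos(10t)} = s/(s² + 100). Then L{12·cos(10t)} = 12·s/(s² + 100) = 12s/(s² + 100)

Final answer: 12s/(s² + 100)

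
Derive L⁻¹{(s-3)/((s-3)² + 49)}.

Using frequency shift: L⁻¹{(s-a)/((s-a)² + b²)} = e^(at)cos(bt). Here a=3, b=7

Final answer: e^(3t)·cos(7t)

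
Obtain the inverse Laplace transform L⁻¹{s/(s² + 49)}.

L⁻¹{s/(s² + 49)} = cos(7t)

Final answer: cos(7t)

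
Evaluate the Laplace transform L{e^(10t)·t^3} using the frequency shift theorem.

L{e^(at)·t^n} = n!/(s-a)^(n+1), so L{e^(10t)·t^3} = 6/(s-10)^4

Final answer: 6/(s-10)^4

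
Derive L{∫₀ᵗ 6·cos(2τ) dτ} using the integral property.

L{∫₀ᵗ f(τ)dτ} = F(s)/s with F(s) = 6s/(s² + 4), so the result is (6s/(s² + 4))/s = 6/(s² + 4)

Final answer: 6/(s² + 4)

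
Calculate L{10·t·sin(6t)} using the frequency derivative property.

L{sin(6t)} = 6/(s² + 36). By L{t·f(t)} = -F'(s): -d/ds[6/(s² + 36)] = -(6)·(-2s)/(s² + 36)² = 12s/(s² + 36)². Then L{10·t·sin(6t)} = 10·12s/(s² + 36)² = 120s/(s² + 36)²

Final answer: 120s/(s² + 36)²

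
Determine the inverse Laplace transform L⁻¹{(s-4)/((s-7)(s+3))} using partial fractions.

Using partial fractions, f(t) = (3e^(7t) + 7e^(-3t))/10

Final answer: (3e^(7t) + 7e^(-3t))/10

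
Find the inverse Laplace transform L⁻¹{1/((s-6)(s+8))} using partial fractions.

Decompose: A/(s-6) + B/(s+8). A = 1/14, B = -1/14. f(t) = (e^(6t) - e^(-8t))/14

Final answer: (e^(6t) - e^(-8t))/14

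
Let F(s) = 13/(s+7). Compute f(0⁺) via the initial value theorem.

f(0⁺) = lim_{s→∞} s·13/(s+7) = lim_{s→∞} 13s/(s+7) = 13

Final answer: 13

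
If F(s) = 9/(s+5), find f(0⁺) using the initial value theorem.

f(0⁺) = lim_{s→∞} s·9/(s+5) = lim_{s→∞} 9s/(s+5) = 9

Final answer: 9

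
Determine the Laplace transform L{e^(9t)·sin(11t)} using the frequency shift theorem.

Frequency shift: L{e^(at)f(t)} = F(s-a). L{e^(9t)·sin(11t)} = 11/((s-9)² + 121)

Final answer: 11/((s-9)² + 121)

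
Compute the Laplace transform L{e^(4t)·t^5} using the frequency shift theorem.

L{e^(at)·t^n} = n!/(s-a)^(n+1), so L{e^(4t)·t^5} = 120/(s-4)^6

Final answer: 120/(s-4)^6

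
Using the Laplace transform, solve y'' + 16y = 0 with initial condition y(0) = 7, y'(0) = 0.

L{y''} + 16L{y} = 0. s²Y - 7s - 0 + 16Y = 0. Y(s² + 16) = 7s. Y = (7s)/(s² + 16). Inverting: y(t) = 7cos(4t)

Final answer: y(t) = 7cos(4t)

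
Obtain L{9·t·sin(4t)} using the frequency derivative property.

L{sin(4t)} = 4/(s² + 16). By L{t·f(t)} = -F'(s): -d/ds[4/(s² + 16)] = -(4)·(-2s)/(s² + 16)² = 8s/(s² + 16)². Then L{9·t·sin(4t)} = 9·8s/(s² + 16)² = 72s/(s² + 16)²

Final answer: 72s/(s² + 16)²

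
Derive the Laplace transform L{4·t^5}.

L{t^n} = n!/s^(n+1), so L{t^5} = 120/s^6. Then L{4·t^5} = 4·120/s^6 = 480/s^6

Final answer: 480/s^6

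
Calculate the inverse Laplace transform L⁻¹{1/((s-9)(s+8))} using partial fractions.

Decompose: A/(s-9) + B/(s+8). A = 1/17, B = -1/17. f(t) = (e^(9t) - e^(-8t))/17

Final answer: (e^(9t) - e^(-8t))/17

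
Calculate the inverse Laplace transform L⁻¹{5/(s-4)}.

L⁻¹{1/(s-a)} = e^(at), so L⁻¹{1/(s-4)} = e^(4t), and L⁻¹{5/(s-4)} = 5·e^(4t)

Final answer: 5·e^(4t)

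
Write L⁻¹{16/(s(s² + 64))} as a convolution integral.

16/(s(s² + 64)) = (1/s)·(16/(s² + 64)) = L{1}·L{2·sin(8t)}. So f(t) = 1*(2·sin(8t)) = ∫₀ᵗ 2·sin(8τ) dτ

Final answer: ∫₀ᵗ 2·sin(8τ) dτ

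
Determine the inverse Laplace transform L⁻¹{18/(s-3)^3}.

L⁻¹{n!/(s-a)^(n+1)} = t^n·e^(at) with n=2, a=3. So L⁻¹{2/(s-3)^3} = t^2·e^(3t), and L⁻¹{18/(s-3)^3} = (18/2)·t^2·e^(3t) = 9·t^2·e^(3t)

Final answer: 9·t^2·e^(3t)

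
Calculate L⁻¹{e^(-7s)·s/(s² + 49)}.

L⁻¹{s/(s² + 49)} = cos(7t). By the time shift theorem, L⁻¹{e^(-as)F(s)} = u(t-a)f(t-a) with a=7, so L⁻¹{e^(-7s)·s/(s² + 49)} = u(t-7)·cos(7(t-7))

Final answer: u(t-7)·cos(7(t-7))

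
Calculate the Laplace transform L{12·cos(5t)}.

L{cos(ωt)} = s/(s² + ω²), so L{cos(5t)} = s/(s² + 25). Then L{12·cos(5t)} = 12·s/(s² + 25) = 12s/(s² + 25)

Final answer: 12s/(s² + 25)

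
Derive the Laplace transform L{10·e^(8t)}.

L{e^(at)} = 1/(s-a), so L{e^(8t)} = 1/(s-8). Then L{10·e^(8t)} = 10/(s-8)

Final answer: 10/(s-8)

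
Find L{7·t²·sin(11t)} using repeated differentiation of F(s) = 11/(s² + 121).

F(s) = 11/(s² + 121). F'(s) = -22s/(s² + 121)². F''(s) = -22(121 - 3s²)/(s² + 121)³ = (66s² - 2662)/(s² + 121)³. So L{t²·sin(11t)} = (-1)² F''(s) = (66s² - 2662)/(s² + 121)³. Then L{7·t²·sin(11t)} = 7·(66s² - 2662)/(s² + 121)³ = (462s² - 18634)/(s² + 121)³

Final answer: (462s² - 18634)/(s² + 121)³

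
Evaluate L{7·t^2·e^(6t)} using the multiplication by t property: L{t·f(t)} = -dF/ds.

Using L{t^n·e^(at)} = n!/(s-a)^(n+1), L{t^2·e^(6t)} = 2/(s-6)^3, so L{7·t^2·e^(6t)} = 7·2/(s-6)^3 = 14/(s-6)^3

Final answer: 14/(s-6)^3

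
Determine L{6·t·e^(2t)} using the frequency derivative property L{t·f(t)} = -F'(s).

L{e^(2t)} = 1/(s-2). By frequency derivative: L{t·e^(2t)} = -d/ds[1/(s-2)] = -(-1)/(s-2)² = 1/(s-2)². Then L{6·t·e^(2t)} = 6·1/(s-2)² = 6/(s-2)²

Final answer: 6/(s-2)²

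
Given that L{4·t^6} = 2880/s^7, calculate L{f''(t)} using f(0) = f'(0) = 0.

L{f''(t)} = s²F(s) - sf(0) - f'(0) = s²·2880/s^7 - 0 - 0 = 2880/s^5

Final answer: 2880/s^5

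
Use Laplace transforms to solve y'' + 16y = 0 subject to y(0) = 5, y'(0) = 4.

L{y''} + 16L{y} = 0. s²Y - 5s - 4 + 16Y = 0. Y(s² + 16) = 5s + 4. Y = (5s + 4)/(s² + 16). Inverting: y(t) = 5cos(4t) + sin(4t)

Final answer: y(t) = 5cos(4t) + sin(4t)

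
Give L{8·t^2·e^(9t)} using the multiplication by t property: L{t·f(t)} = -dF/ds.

Using L{t^n·e^(at)} = n!/(s-a)^(n+1), L{t^2·e^(9t)} = 2/(s-9)^3, so L{8·t^2·e^(9t)} = 8·2/(s-9)^3 = 16/(s-9)^3

Final answer: 16/(s-9)^3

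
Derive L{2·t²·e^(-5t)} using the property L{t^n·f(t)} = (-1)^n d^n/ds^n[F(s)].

L{e^(-5t)} = 1/(s+5). d/ds[1/(s+5)] = -1/(s+5)². d²/ds²[1/(s+5)] = 2/(s+5)³. So L{t²·e^(-5t)} = (-1)² · 2/(s+5)³ = 2/(s+5)³. Then L{2·t²·e^(-5t)} = 2·2/(s+5)³ = 4/(s+5)³

Final answer: 4/(s+5)³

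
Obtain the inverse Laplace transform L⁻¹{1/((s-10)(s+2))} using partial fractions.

Decompose: A/(s-10) + B/(s+2). A = 1/12, B = -1/12. f(t) = (e^(10t) - e^(-2t))/12

Final answer: (e^(10t) - e^(-2t))/12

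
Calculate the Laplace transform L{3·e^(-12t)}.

L{e^(at)} = 1/(s-a), so L{e^(-12t)} = 1/(s+12). Then L{3·e^(-12t)} = 3/(s+12)

Final answer: 3/(s+12)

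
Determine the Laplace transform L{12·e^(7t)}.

L{e^(at)} = 1/(s-a), so L{e^(7t)} = 1/(s-7). Then L{12·e^(7t)} = 12/(s-7)

Final answer: 12/(s-7)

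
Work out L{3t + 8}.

L{3t + 8} = 3·L{t} + 8·L{1} = 3/s² + 8/s

Final answer: 3/s² + 8/s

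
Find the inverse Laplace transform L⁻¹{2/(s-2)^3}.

L⁻¹{n!/(s-a)^(n+1)} = t^n·e^(at), so L⁻¹{2/(s-2)^3} = t^2·e^(2t)

Final answer: t^2·e^(2t)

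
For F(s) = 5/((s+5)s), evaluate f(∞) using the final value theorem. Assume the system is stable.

f(∞) = lim_{s→0} sF(s) = lim_{s→0} 5/(s+5) = 1

Final answer: 1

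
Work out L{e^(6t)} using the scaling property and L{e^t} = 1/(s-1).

Using L{f(at)} = (1/a)F(s/a) with a=6 and f(t) = e^t: L{e^(6t)} = (1/6) · 1/((s/6)-1) = (1/6) · 6/(s-6) = 1/(s-6)

Final answer: 1/(s-6)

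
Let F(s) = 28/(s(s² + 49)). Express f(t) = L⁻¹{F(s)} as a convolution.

28/(s(s² + 49)) = (1/s)·(28/(s² + 49)) = L{1}·L{4·sin(7t)}. So f(t) = 1*(4·sin(7t)) = ∫₀ᵗ 4·sin(7τ) dτ

Final answer: ∫₀ᵗ 4·sin(7τ) dτ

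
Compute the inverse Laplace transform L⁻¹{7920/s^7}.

L⁻¹{n!/s^(n+1)} = t^n with n=6. So L⁻¹{720/s^7} = t^6, and L⁻¹{7920/s^7} = (7920/720)·t^6 = 11·t^6

Final answer: 11·t^6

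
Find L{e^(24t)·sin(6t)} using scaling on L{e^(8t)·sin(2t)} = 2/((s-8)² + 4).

Scaling with a=3: L{e^(24t)·sin(6t)} = (1/3) · 2/((s/3-8)² + 4). Simplifying: 6/((s-24)² + 36)

Final answer: 6/((s-24)² + 36)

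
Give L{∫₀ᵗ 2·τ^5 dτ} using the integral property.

L{∫₀ᵗ f(τ)dτ} = F(s)/s with f(t) = 2t^5. F(s) = 240/s^6, so L{∫₀ᵗ 2·τ^5 dτ} = (240/s^6)/s = 240/s^7. (Check: ∫₀ᵗ 2·τ^5 dτ = 2t^6/6.)

Final answer: 240/s^7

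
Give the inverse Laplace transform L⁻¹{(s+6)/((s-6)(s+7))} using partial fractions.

Using partial fractions, f(t) = (12e^(6t) + e^(-7t))/13

Final answer: (12e^(6t) + e^(-7t))/13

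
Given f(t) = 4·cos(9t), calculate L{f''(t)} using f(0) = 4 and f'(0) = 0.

F(s) = 4s/(s² + 81). L{f''(t)} = s²F(s) - sf(0) - f'(0) = 4s³/(s² + 81) - 4s = (4s³ - 4s(s² + 81))/(s² + 81) = -324s/(s² + 81)

Final answer: -324s/(s² + 81)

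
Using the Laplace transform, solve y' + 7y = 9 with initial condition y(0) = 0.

sY + 7Y = 9/s. Y = 9/(s(s+7)). Partial fractions: Y = 9/7/s - 9/7/(s+7)

Final answer: y(t) = 9/7(1 - e^(-7t))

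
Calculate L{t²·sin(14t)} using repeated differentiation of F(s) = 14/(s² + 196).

F(s) = 14/(s² + 196). F'(s) = -28s/(s² + 196)². F''(s) = -28(196 - 3s²)/(s² + 196)³ = (84s² - 5488)/(s² + 196)³. So L{t²·sin(14t)} = (-1)² F''(s) = (84s² - 5488)/(s² + 196)³

Final answer: (84s² - 5488)/(s² + 196)³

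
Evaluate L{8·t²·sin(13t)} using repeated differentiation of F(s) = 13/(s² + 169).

F(s) = 13/(s² + 169). F'(s) = -26s/(s² + 169)². F''(s) = -26(169 - 3s²)/(s² + 169)³ = (78s² - 4394)/(s² + 169)³. So L{t²·sin(13t)} = (-1)² F''(s) = (78s² - 4394)/(s² + 169)³. Then L{8·t²·sin(13t)} = 8·(78s² - 4394)/(s² + 169)³ = (624s² - 35152)/(s² + 169)³

Final answer: (624s² - 35152)/(s² + 169)³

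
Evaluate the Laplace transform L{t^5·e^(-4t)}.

L{t^n·e^(at)} = n!/(s-a)^(n+1), so L{t^5·e^(-4t)} = 120/(s+4)^6

Final answer: 120/(s+4)^6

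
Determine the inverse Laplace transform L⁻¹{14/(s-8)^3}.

L⁻¹{n!/(s-a)^(n+1)} = t^n·e^(at) with n=2, a=8. So L⁻¹{2/(s-8)^3} = t^2·e^(8t), and L⁻¹{14/(s-8)^3} = (14/2)·t^2·e^(8t) = 7·t^2·e^(8t)

Final answer: 7·t^2·e^(8t)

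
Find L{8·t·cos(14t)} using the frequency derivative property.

L{cos(14t)} = s/(s² + 196). Derivative: d/ds[s/(s² + 196)] = [(s² + 196) - s·2s]/(s² + 196)² = (196 - s²)/(s² + 196)². So L{t·cos(14t)} = -F'(s) = (s² - 196)/(s² + 196)². Then L{8·t·cos(14t)} = 8·(s² - 196)/(s² + 196)²

Final answer: 8·(s² - 196)/(s² + 196)²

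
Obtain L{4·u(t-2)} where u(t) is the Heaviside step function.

L{u(t-a)} = e^(-as)/s. Here a=2, so L{u(t-2)} = e^(-2s)/s, and L{4·u(t-2)} = 4·e^(-2s)/s

Final answer: 4·e^(-2s)/s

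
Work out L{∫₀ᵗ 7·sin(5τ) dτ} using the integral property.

L{∫₀ᵗ f(τ)dτ} = F(s)/s with F(s) = 35/(s² + 25), so the result is (35/(s² + 25))/s = 35/(s(s² + 25))

Final answer: 35/(s(s² + 25))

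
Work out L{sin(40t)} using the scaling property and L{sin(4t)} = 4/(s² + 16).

Using L{f(at)} = (1/a)F(s/a) with a=10: L{sin(40t)} = (1/10) · 4/((s/10)² + 16) = (1/10) · 4·100/(s² + 1600) = 40/(s² + 1600)

Final answer: 40/(s² + 1600)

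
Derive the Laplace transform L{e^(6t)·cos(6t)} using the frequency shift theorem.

Frequency shift: L{e^(at)f(t)} = F(s-a). L{e^(6t)·cos(6t)} = (s-6)/((s-6)² + 36)

Final answer: (s-6)/((s-6)² + 36)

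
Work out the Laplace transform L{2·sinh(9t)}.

L{sinh(ωt)} = ω/(s² - ω²), so L{sinh(9t)} = 9/(s² - 81). Then L{2·sinh(9t)} = 2·9/(s² - 81) = 18/(s² - 81)

Final answer: 18/(s² - 81)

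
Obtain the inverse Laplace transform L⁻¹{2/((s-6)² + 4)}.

Using frequency shift, L⁻¹{2/((s-6)² + 4)} = e^(6t)·sin(2t)

Final answer: e^(6t)·sin(2t)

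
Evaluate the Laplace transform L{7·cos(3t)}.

L{cos(ωt)} = s/(s² + ω²), so L{cos(3t)} = s/(s² + 9). Then L{7·cos(3t)} = 7·s/(s² + 9) = 7s/(s² + 9)

Final answer: 7s/(s² + 9)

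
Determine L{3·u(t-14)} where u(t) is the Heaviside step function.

L{u(t-a)} = e^(-as)/s. Here a=14, so L{u(t-14)} = e^(-14s)/s, and L{3·u(t-14)} = 3·e^(-14s)/s

Final answer: 3·e^(-14s)/s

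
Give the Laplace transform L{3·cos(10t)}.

L{cos(ωt)} = s/(s² + ω²), so L{cos(10t)} = s/(s² + 100). Then L{3·cos(10t)} = 3·s/(s² + 100) = 3s/(s² + 100)

Final answer: 3s/(s² + 100)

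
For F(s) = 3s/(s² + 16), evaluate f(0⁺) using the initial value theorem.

f(0⁺) = lim_{s→∞} s·3s/(s² + 16) = lim_{s→∞} 3s²/(s² + 16) = 3

Final answer: 3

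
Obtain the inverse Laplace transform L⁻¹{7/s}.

L⁻¹{c/s} = c, so L⁻¹{7/s} = 7

Final answer: 7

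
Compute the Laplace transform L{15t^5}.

L{15t^5} = 15 · L{t^5} = 15 · 120/s^6 = 1800/s^6

Final answer: 1800/s^6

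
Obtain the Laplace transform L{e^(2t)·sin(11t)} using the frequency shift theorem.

Frequency shift: L{e^(at)f(t)} = F(s-a). L{e^(2t)·sin(11t)} = 11/((s-2)² + 121)

Final answer: 11/((s-2)² + 121)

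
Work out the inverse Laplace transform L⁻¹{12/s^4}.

L⁻¹{n!/s^(n+1)} = t^n with n=3. So L⁻¹{6/s^4} = t^3, and L⁻¹{12/s^4} = (12/6)·t^3 = 2·t^3

Final answer: 2·t^3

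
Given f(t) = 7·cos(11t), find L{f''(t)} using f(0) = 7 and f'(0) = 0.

F(s) = 7s/(s² + 121). L{f''(t)} = s²F(s) - sf(0) - f'(0) = 7s³/(s² + 121) - 7s = (7s³ - 7s(s² + 121))/(s² + 121) = -847s/(s² + 121)

Final answer: -847s/(s² + 121)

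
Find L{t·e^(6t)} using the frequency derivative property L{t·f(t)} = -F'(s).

L{e^(6t)} = 1/(s-6). By frequency derivative: L{t·e^(6t)} = -d/ds[1/(s-6)] = -(-1)/(s-6)² = 1/(s-6)²

Final answer: 1/(s-6)²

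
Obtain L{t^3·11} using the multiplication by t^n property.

L{11} = 11/s. d^1/ds^1[1/s] = -1/s². d^2/ds^2[1/s] = 2/s^3. d^3/ds^3[1/s] = -6/s^4. So L{t^3} = (-1)^{3}·-6/s^4 = 6/s^4. Then L{t^3·11} = 11·6/s^4 = 66/s^4

Final answer: 66/s^4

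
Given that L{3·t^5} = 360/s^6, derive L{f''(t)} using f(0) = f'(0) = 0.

L{f''(t)} = s²F(s) - sf(0) - f'(0) = s²·360/s^6 - 0 - 0 = 360/s^4

Final answer: 360/s^4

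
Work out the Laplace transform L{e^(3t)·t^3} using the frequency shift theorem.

L{e^(at)·t^n} = n!/(s-a)^(n+1), so L{e^(3t)·t^3} = 6/(s-3)^4

Final answer: 6/(s-3)^4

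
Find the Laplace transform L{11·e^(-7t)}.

L{e^(at)} = 1/(s-a), so L{e^(-7t)} = 1/(s+7). Then L{11·e^(-7t)} = 11/(s+7)

Final answer: 11/(s+7)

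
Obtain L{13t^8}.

L{t^n} = n!/s^(n+1). So L{13t^8} = 13·8!/s^9 = 524160/s^9

Final answer: 524160/s^9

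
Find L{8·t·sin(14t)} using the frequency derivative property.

L{sin(14t)} = 14/(s² + 196). By L{t·f(t)} = -F'(s): -d/ds[14/(s² + 196)] = -(14)·(-2s)/(s² + 196)² = 28s/(s² + 196)². Then L{8·t·sin(14t)} = 8·28s/(s² + 196)² = 224s/(s² + 196)²

Final answer: 224s/(s² + 196)²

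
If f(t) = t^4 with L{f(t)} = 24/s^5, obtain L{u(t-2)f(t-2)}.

Time shift theorem: L{u(t-a)f(t-a)} = e^(-as)F(s). Here a=2, F(s) = 24/s^5, so L{u(t-2)f(t-2)} = e^(-2s)·24/s^5

Final answer: e^(-2s)·24/s^5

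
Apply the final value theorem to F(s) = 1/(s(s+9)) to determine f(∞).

f(∞) = lim_{s→0} s·1/(s(s+9)) = lim_{s→0} 1/(s+9) = 1/9 = 1/9

Final answer: 1/9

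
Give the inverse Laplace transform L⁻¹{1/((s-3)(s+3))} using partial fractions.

Decompose: A/(s-3) + B/(s+3). A = 1/6, B = -1/6. f(t) = (e^(3t) - e^(-3t))/6

Final answer: (e^(3t) - e^(-3t))/6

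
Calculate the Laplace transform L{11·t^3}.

L{t^n} = n!/s^(n+1), so L{t^3} = 6/s^4. Then L{11·t^3} = 11·6/s^4 = 66/s^4

Final answer: 66/s^4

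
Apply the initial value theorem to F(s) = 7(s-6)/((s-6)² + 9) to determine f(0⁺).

f(0⁺) = lim_{s→∞} sF(s) = lim_{s→∞} 7s(s-6)/((s-6)² + 9) = 7

Final answer: 7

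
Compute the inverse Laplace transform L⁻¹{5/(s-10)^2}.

L⁻¹{n!/(s-a)^(n+1)} = t^n·e^(at) with n=1, a=10. So L⁻¹{1/(s-10)^2} = t·e^(10t), and L⁻¹{5/(s-10)^2} = (5/1)·t·e^(10t) = 5·t·e^(10t)

Final answer: 5·t·e^(10t)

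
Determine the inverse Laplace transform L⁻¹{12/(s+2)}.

L⁻¹{1/(s-a)} = e^(at), so L⁻¹{1/(s+2)} = e^(-2t), and L⁻¹{12/(s+2)} = 12·e^(-2t)

Final answer: 12·e^(-2t)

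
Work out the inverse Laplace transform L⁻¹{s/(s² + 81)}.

L⁻¹{s/(s² + 81)} = cos(9t)

Final answer: cos(9t)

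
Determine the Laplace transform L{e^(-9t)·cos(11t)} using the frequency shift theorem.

Frequency shift: L{e^(at)f(t)} = F(s-a). L{e^(-9t)·cos(11t)} = (s+9)/((s+9)² + 121)

Final answer: (s+9)/((s+9)² + 121)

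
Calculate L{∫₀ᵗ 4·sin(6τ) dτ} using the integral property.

L{∫₀ᵗ f(τ)dτ} = F(s)/s with F(s) = 24/(s² + 36), so the result is (24/(s² + 36))/s = 24/(s(s² + 36))

Final answer: 24/(s(s² + 36))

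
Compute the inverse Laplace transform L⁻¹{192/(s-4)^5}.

L⁻¹{n!/(s-a)^(n+1)} = t^n·e^(at) with n=4, a=4. So L⁻¹{24/(s-4)^5} = t^4·e^(4t), and L⁻¹{192/(s-4)^5} = (192/24)·t^4·e^(4t) = 8·t^4·e^(4t)

Final answer: 8·t^4·e^(4t)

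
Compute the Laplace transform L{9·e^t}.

L{e^(at)} = 1/(s-a), so L{e^t} = 1/(s-1). Then L{9·e^t} = 9/(s-1)

Final answer: 9/(s-1)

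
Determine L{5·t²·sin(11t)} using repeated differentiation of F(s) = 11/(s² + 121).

F(s) = 11/(s² + 121). F'(s) = -22s/(s² + 121)². F''(s) = -22(121 - 3s²)/(s² + 121)³ = (66s² - 2662)/(s² + 121)³. So L{t²·sin(11t)} = (-1)² F''(s) = (66s² - 2662)/(s² + 121)³. Then L{5·t²·sin(11t)} = 5·(66s² - 2662)/(s² + 121)³ = (330s² - 13310)/(s² + 121)³

Final answer: (330s² - 13310)/(s² + 121)³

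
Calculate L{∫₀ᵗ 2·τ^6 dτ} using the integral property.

L{∫₀ᵗ f(τ)dτ} = F(s)/s with f(t) = 2t^6. F(s) = 1440/s^7, so L{∫₀ᵗ 2·τ^6 dτ} = (1440/s^7)/s = 1440/s^8. (Check: ∫₀ᵗ 2·τ^6 dτ = 2t^7/7.)

Final answer: 1440/s^8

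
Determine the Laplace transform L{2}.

L{2} = 2 · L{1} = 2/s

Final answer: 2/s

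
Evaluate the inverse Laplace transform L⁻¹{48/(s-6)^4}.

L⁻¹{n!/(s-a)^(n+1)} = t^n·e^(at) with n=3, a=6. So L⁻¹{6/(s-6)^4} = t^3·e^(6t), and L⁻¹{48/(s-6)^4} = (48/6)·t^3·e^(6t) = 8·t^3·e^(6t)

Final answer: 8·t^3·e^(6t)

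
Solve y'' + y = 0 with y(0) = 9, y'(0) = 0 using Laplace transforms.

L{y''} + 1L{y} = 0. s²Y - 9s - 0 + Y = 0. Y(s² + 1) = 9s. Y = (9s)/(s² + 1). Inverting: y(t) = 9cos(t)

Final answer: y(t) = 9cos(t)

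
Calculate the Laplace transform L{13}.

L{13} = 13 · L{1} = 13/s

Final answer: 13/s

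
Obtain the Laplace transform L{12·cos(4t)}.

L{cos(ωt)} = s/(s² + ω²), so L{cos(4t)} = s/(s² + 16). Then L{12·cos(4t)} = 12·s/(s² + 16) = 12s/(s² + 16)

Final answer: 12s/(s² + 16)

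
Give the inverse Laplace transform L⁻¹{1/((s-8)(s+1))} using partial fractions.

Decompose: A/(s-8) + B/(s+1). A = 1/9, B = -1/9. f(t) = (e^(8t) - e^(-t))/9

Final answer: (e^(8t) - e^(-t))/9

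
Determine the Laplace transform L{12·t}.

L{t^n} = n!/s^(n+1), so L{t} = 1/s^2. Then L{12·t} = 12·1/s^2 = 12/s^2

Final answer: 12/s^2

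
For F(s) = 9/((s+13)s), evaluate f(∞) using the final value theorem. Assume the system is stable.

f(∞) = lim_{s→0} sF(s) = lim_{s→0} 9/(s+13) = 9/13

Final answer: 9/13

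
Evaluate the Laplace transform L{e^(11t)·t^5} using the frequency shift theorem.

L{e^(at)·t^n} = n!/(s-a)^(n+1), so L{e^(11t)·t^5} = 120/(s-11)^6

Final answer: 120/(s-11)^6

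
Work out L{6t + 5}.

L{6t + 5} = 6·L{t} + 5·L{1} = 6/s² + 5/s

Final answer: 6/s² + 5/s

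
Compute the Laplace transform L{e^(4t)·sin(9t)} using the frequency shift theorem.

Frequency shift: L{e^(at)f(t)} = F(s-a). L{e^(4t)·sin(9t)} = 9/((s-4)² + 81)

Final answer: 9/((s-4)² + 81)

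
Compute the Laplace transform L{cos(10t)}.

L{cos(ωt)} = s/(s² + ω²), so L{cos(10t)} = s/(s² + 100)

Final answer: s/(s² + 100)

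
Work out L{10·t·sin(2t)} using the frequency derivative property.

L{sin(2t)} = 2/(s² + 4). By L{t·f(t)} = -F'(s): -d/ds[2/(s² + 4)] = -(2)·(-2s)/(s² + 4)² = 4s/(s² + 4)². Then L{10·t·sin(2t)} = 10·4s/(s² + 4)² = 40s/(s² + 4)²

Final answer: 40s/(s² + 4)²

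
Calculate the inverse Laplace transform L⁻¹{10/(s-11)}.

L⁻¹{1/(s-a)} = e^(at), so L⁻¹{1/(s-11)} = e^(11t), and L⁻¹{10/(s-11)} = 10·e^(11t)

Final answer: 10·e^(11t)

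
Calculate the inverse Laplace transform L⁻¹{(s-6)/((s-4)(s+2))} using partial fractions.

Using partial fractions, f(t) = (-2e^(4t) + 8e^(-2t))/6

Final answer: (-2e^(4t) + 8e^(-2t))/6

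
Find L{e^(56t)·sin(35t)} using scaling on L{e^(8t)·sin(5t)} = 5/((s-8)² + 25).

Scaling with a=7: L{e^(56t)·sin(35t)} = (1/7) · 5/((s/7-8)² + 25). Simplifying: 35/((s-56)² + 1225)

Final answer: 35/((s-56)² + 1225)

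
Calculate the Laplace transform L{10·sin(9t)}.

L{sin(ωt)} = ω/(s² + ω²), so L{sin(9t)} = 9/(s² + 81). Then L{10·sin(9t)} = 10·9/(s² + 81) = 90/(s² + 81)

Final answer: 90/(s² + 81)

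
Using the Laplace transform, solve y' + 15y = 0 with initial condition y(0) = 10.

L{y'} + 15L{y} = 0. sY - 10 + 15Y = 0. Y(s+15) = 10. Y = 10/(s+15)

Final answer: y(t) = 10e^(-15t)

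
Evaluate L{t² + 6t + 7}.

L{t² + 6t + 7} = 2/s³ + 6/s² + 7/s = 2/s³ + 6/s² + 7/s

Final answer: 2/s³ + 6/s² + 7/s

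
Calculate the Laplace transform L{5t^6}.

L{5t^6} = 5 · L{t^6} = 5 · 720/s^7 = 3600/s^7

Final answer: 3600/s^7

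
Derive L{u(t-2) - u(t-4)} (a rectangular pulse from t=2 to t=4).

L{u(t-a)} = e^(-as)/s. L{u(t-2) - u(t-4)} = (e^(-2s) - e^(-4s))/s

Final answer: (e^(-2s) - e^(-4s))/s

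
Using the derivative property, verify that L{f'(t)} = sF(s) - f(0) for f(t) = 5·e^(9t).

f'(t) = 45e^(9t). Direct: L{f'(t)} = 45/(s-9). Property: s·5/(s-9) - 5 = (5s - 5(s-9))/(s-9) = 45/(s-9). ✓

Final answer: 45/(s-9)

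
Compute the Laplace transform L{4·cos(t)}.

L{cos(ωt)} = s/(s² + ω²), so L{cos(t)} = s/(s² + 1). Then L{4·cos(t)} = 4·s/(s² + 1) = 4s/(s² + 1)

Final answer: 4s/(s² + 1)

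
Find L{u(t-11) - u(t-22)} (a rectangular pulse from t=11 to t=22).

L{u(t-a)} = e^(-as)/s. L{u(t-11) - u(t-22)} = (e^(-11s) - e^(-22s))/s

Final answer: (e^(-11s) - e^(-22s))/s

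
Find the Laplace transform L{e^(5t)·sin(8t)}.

L{e^(at)·sin(ωt)} = ω/((s-a)² + ω²), so L{e^(5t)·sin(8t)} = 8/((s-5)² + 64)

Final answer: 8/((s-5)² + 64)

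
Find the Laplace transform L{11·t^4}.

L{t^n} = n!/s^(n+1), so L{t^4} = 24/s^5. Then L{11·t^4} = 11·24/s^5 = 264/s^5

Final answer: 264/s^5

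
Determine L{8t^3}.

L{t^n} = n!/s^(n+1). So L{8t^3} = 8·3!/s^4 = 48/s^4

Final answer: 48/s^4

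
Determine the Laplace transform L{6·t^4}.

L{t^n} = n!/s^(n+1), so L{t^4} = 24/s^5. Then L{6·t^4} = 6·24/s^5 = 144/s^5

Final answer: 144/s^5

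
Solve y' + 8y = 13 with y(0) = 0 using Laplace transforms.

sY + 8Y = 13/s. Y = 13/(s(s+8)). Partial fractions: Y = 13/8/s - 13/8/(s+8)

Final answer: y(t) = 13/8(1 - e^(-8t))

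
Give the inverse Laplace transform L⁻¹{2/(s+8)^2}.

L⁻¹{n!/(s-a)^(n+1)} = t^n·e^(at) with n=1, a=-8. So L⁻¹{1/(s+8)^2} = t·e^(-8t), and L⁻¹{2/(s+8)^2} = (2/1)·t·e^(-8t) = 2·t·e^(-8t)

Final answer: 2·t·e^(-8t)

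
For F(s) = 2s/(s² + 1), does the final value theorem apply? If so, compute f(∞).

The final value theorem requires all poles of sF(s) in the left half-plane. sF(s) = 2s²/(s² + 1) has poles at s = ±1i (imaginary axis). Theorem does NOT apply (oscillatory system).

Final answer: Not applicable (oscillatory)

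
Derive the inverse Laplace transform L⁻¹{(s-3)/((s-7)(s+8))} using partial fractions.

Using partial fractions, f(t) = (4e^(7t) + 11e^(-8t))/15

Final answer: (4e^(7t) + 11e^(-8t))/15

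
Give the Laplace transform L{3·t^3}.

L{t^n} = n!/s^(n+1), so L{t^3} = 6/s^4. Then L{3·t^3} = 3·6/s^4 = 18/s^4

Final answer: 18/s^4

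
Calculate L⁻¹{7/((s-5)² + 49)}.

Form: b/((s-a)² + b²) → e^(at)sin(bt). With a=5, b=7

Final answer: e^(5t)·sin(7t)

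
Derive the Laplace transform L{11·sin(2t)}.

L{sin(ωt)} = ω/(s² + ω²), so L{sin(2t)} = 2/(s² + 4). Then L{11·sin(2t)} = 11·2/(s² + 4) = 22/(s² + 4)

Final answer: 22/(s² + 4)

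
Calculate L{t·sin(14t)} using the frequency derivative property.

L{sin(14t)} = 14/(s² + 196). By L{t·f(t)} = -F'(s): -d/ds[14/(s² + 196)] = -(14)·(-2s)/(s² + 196)² = 28s/(s² + 196)²

Final answer: 28s/(s² + 196)²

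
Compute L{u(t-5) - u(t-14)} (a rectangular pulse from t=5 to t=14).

L{u(t-a)} = e^(-as)/s. L{u(t-5) - u(t-14)} = (e^(-5s) - e^(-14s))/s

Final answer: (e^(-5s) - e^(-14s))/s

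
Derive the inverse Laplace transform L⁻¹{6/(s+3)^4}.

L⁻¹{n!/(s-a)^(n+1)} = t^n·e^(at), so L⁻¹{6/(s+3)^4} = t^3·e^(-3t)

Final answer: t^3·e^(-3t)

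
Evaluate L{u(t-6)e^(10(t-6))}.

u(t-a)f(t-a) with f(t)=e^(10t). L{e^(10t)} = 1/(s-10). By time shift: e^(-6s)/(s-10)

Final answer: e^(-6s)/(s-10)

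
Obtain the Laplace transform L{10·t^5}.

L{t^n} = n!/s^(n+1), so L{t^5} = 120/s^6. Then L{10·t^5} = 10·120/s^6 = 1200/s^6

Final answer: 1200/s^6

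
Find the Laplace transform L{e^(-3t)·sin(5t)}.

L{e^(at)·sin(ωt)} = ω/((s-a)² + ω²), so L{e^(-3t)·sin(5t)} = 5/((s+3)² + 25)

Final answer: 5/((s+3)² + 25)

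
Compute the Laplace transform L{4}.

L{4} = 4 · L{1} = 4/s

Final answer: 4/s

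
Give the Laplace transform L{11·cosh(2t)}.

L{cosh(ωt)} = s/(s² - ω²), so L{cosh(2t)} = s/(s² - 4). Then L{11·cosh(2t)} = 11·s/(s² - 4) = 11s/(s² - 4)

Final answer: 11s/(s² - 4)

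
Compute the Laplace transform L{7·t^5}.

L{t^n} = n!/s^(n+1), so L{t^5} = 120/s^6. Then L{7·t^5} = 7·120/s^6 = 840/s^6

Final answer: 840/s^6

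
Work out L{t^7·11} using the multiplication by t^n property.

L{11} = 11/s. d^1/ds^1[1/s] = -1/s². d^2/ds^2[1/s] = 2/s^3. d^3/ds^3[1/s] = -6/s^4. d^4/ds^4[1/s] = 24/s^5. d^5/ds^5[1/s] = -120/s^6. d^6/ds^6[1/s] = 720/s^7. d^7/ds^7[1/s] = -5040/s^8. So L{t^7} = (-1)^{7}·-5040/s^8 = 5040/s^8. Then L{t^7·11} = 11·5040/s^8 = 55440/s^8

Final answer: 55440/s^8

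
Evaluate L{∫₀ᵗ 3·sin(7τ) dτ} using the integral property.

L{∫₀ᵗ f(τ)dτ} = F(s)/s with F(s) = 21/(s² + 49), so the result is (21/(s² + 49))/s = 21/(s(s² + 49))

Final answer: 21/(s(s² + 49))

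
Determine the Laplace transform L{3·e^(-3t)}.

L{e^(at)} = 1/(s-a), so L{e^(-3t)} = 1/(s+3). Then L{3·e^(-3t)} = 3/(s+3)

Final answer: 3/(s+3)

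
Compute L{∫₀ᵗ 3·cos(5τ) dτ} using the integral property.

L{∫₀ᵗ f(τ)dτ} = F(s)/s with F(s) = 3s/(s² + 25), so the result is (3s/(s² + 25))/s = 3/(s² + 25)

Final answer: 3/(s² + 25)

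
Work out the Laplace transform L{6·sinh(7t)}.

L{sinh(ωt)} = ω/(s² - ω²), so L{sinh(7t)} = 7/(s² - 49). Then L{6·sinh(7t)} = 6·7/(s² - 49) = 42/(s² - 49)

Final answer: 42/(s² - 49)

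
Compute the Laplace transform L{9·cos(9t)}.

L{cos(ωt)} = s/(s² + ω²), so L{cos(9t)} = s/(s² + 81). Then L{9·cos(9t)} = 9·s/(s² + 81) = 9s/(s² + 81)

Final answer: 9s/(s² + 81)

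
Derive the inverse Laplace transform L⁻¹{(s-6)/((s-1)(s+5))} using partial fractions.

Using partial fractions, f(t) = (-5e^t + 11e^(-5t))/6

Final answer: (-5e^t + 11e^(-5t))/6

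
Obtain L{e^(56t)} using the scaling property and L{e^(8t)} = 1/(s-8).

Using L{f(at)} = (1/a)F(s/a) with a=7 and f(t) = e^(8t): L{e^(56t)} = (1/7) · 1/((s/7)-8) = (1/7) · 7/(s-56) = 1/(s-56)

Final answer: 1/(s-56)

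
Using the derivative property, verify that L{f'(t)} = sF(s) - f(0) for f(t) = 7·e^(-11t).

f'(t) = -77e^(-11t). Direct: L{f'(t)} = -77/(s+11). Property: s·7/(s+11) - 7 = (7s - 7(s+11))/(s+11) = -77/(s+11). ✓

Final answer: -77/(s+11)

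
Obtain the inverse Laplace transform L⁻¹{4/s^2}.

L⁻¹{n!/s^(n+1)} = t^n with n=1. So L⁻¹{1/s^2} = t, and L⁻¹{4/s^2} = (4/1)·t = 4·t

Final answer: 4·t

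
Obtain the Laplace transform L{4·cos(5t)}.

L{cos(ωt)} = s/(s² + ω²), so L{cos(5t)} = s/(s² + 25). Then L{4·cos(5t)} = 4·s/(s² + 25) = 4s/(s² + 25)

Final answer: 4s/(s² + 25)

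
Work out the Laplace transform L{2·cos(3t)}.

L{cos(ωt)} = s/(s² + ω²), so L{cos(3t)} = s/(s² + 9). Then L{2·cos(3t)} = 2·s/(s² + 9) = 2s/(s² + 9)

Final answer: 2s/(s² + 9)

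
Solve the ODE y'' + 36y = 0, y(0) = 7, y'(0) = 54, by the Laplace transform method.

L{y''} + 36L{y} = 0. s²Y - 7s - 54 + 36Y = 0. Y(s² + 36) = 7s + 54. Y = (7s + 54)/(s² + 36). Inverting: y(t) = 7cos(6t) + 9sin(6t)

Final answer: y(t) = 7cos(6t) + 9sin(6t)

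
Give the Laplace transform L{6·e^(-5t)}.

L{e^(at)} = 1/(s-a), so L{e^(-5t)} = 1/(s+5). Then L{6·e^(-5t)} = 6/(s+5)

Final answer: 6/(s+5)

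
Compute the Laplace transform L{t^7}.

L{t^n} = n!/s^(n+1), so L{t^7} = 5040/s^8

Final answer: 5040/s^8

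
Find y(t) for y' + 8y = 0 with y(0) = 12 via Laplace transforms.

L{y'} + 8L{y} = 0. sY - 12 + 8Y = 0. Y(s+8) = 12. Y = 12/(s+8)

Final answer: y(t) = 12e^(-8t)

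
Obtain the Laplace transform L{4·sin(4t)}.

L{sin(ωt)} = ω/(s² + ω²), so L{sin(4t)} = 4/(s² + 16). Then L{4·sin(4t)} = 4·4/(s² + 16) = 16/(s² + 16)

Final answer: 16/(s² + 16)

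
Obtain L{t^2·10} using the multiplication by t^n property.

L{10} = 10/s. d^1/ds^1[1/s] = -1/s². d^2/ds^2[1/s] = 2/s^3. So L{t^2} = (-1)^{2}·2/s^3 = 2/s^3. Then L{t^2·10} = 10·2/s^3 = 20/s^3

Final answer: 20/s^3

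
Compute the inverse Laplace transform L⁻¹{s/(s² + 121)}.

L⁻¹{s/(s² + 121)} = cos(11t)

Final answer: cos(11t)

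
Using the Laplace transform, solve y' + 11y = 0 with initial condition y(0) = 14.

L{y'} + 11L{y} = 0. sY - 14 + 11Y = 0. Y(s+11) = 14. Y = 14/(s+11)

Final answer: y(t) = 14e^(-11t)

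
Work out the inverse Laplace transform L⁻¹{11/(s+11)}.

L⁻¹{1/(s-a)} = e^(at), so L⁻¹{1/(s+11)} = e^(-11t), and L⁻¹{11/(s+11)} = 11·e^(-11t)

Final answer: 11·e^(-11t)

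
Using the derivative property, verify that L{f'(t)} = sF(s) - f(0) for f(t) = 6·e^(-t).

f'(t) = -6e^(-t). Direct: L{f'(t)} = -6/(s+1). Property: s·6/(s+1) - 6 = (6s - 6(s+1))/(s+1) = -6/(s+1). ✓

Final answer: -6/(s+1)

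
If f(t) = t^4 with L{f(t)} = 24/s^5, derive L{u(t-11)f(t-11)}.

Time shift theorem: L{u(t-a)f(t-a)} = e^(-as)F(s). Here a=11, F(s) = 24/s^5, so L{u(t-11)f(t-11)} = e^(-11s)·24/s^5

Final answer: e^(-11s)·24/s^5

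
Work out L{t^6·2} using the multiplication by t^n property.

L{2} = 2/s. d^1/ds^1[1/s] = -1/s². d^2/ds^2[1/s] = 2/s^3. d^3/ds^3[1/s] = -6/s^4. d^4/ds^4[1/s] = 24/s^5. d^5/ds^5[1/s] = -120/s^6. d^6/ds^6[1/s] = 720/s^7. So L{t^6} = (-1)^{6}·720/s^7 = 720/s^7. Then L{t^6·2} = 2·720/s^7 = 1440/s^7

Final answer: 1440/s^7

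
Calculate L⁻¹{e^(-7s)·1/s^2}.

L⁻¹{1/s^2} = t. By the time shift theorem, L⁻¹{e^(-as)F(s)} = u(t-a)f(t-a) with a=7, so L⁻¹{e^(-7s)·1/s^2} = u(t-7)·(t-7)

Final answer: u(t-7)·(t-7)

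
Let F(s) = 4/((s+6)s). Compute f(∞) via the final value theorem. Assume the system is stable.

f(∞) = lim_{s→0} sF(s) = lim_{s→0} 4/(s+6) = 2/3

Final answer: 2/3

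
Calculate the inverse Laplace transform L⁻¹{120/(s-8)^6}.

L⁻¹{n!/(s-a)^(n+1)} = t^n·e^(at), so L⁻¹{120/(s-8)^6} = t^5·e^(8t)

Final answer: t^5·e^(8t)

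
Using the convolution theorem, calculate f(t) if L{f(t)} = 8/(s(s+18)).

8/(s(s+18)) = (8/s)·(1/(s+18)) = L{8}·L{e^(-18t)}. By convolution, f(t) = 8*e^(-18t) = ∫₀ᵗ 8·e^(-18τ) dτ = 8·(1 - e^(-18t))/18

Final answer: 8·(1 - e^(-18t))/18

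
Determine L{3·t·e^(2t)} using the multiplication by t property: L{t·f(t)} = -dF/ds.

Using L{t^n·e^(at)} = n!/(s-a)^(n+1), L{t·e^(2t)} = 1/(s-2)^2, so L{3·t·e^(2t)} = 3·1/(s-2)^2 = 3/(s-2)^2

Final answer: 3/(s-2)^2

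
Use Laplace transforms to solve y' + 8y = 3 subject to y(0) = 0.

sY + 8Y = 3/s. Y = 3/(s(s+8)). Partial fractions: Y = 3/8/s - 3/8/(s+8)

Final answer: y(t) = 3/8(1 - e^(-8t))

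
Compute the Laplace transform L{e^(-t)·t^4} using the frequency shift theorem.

L{e^(at)·t^n} = n!/(s-a)^(n+1), so L{e^(-t)·t^4} = 24/(s+1)^5

Final answer: 24/(s+1)^5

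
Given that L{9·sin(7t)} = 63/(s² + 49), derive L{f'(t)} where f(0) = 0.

L{f'(t)} = s·F(s) - f(0) = s·63/(s² + 49) - 0 = 63s/(s² + 49)

Final answer: 63s/(s² + 49)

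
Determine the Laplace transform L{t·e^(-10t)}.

L{t^n·e^(at)} = n!/(s-a)^(n+1), so L{t·e^(-10t)} = 1/(s+10)^2

Final answer: 1/(s+10)^2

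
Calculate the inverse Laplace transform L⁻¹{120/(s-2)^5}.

L⁻¹{n!/(s-a)^(n+1)} = t^n·e^(at) with n=4, a=2. So L⁻¹{24/(s-2)^5} = t^4·e^(2t), and L⁻¹{120/(s-2)^5} = (120/24)·t^4·e^(2t) = 5·t^4·e^(2t)

Final answer: 5·t^4·e^(2t)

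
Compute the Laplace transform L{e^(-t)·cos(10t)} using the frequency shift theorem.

Frequency shift: L{e^(at)f(t)} = F(s-a). L{e^(-t)·cos(10t)} = (s+1)/((s+1)² + 100)

Final answer: (s+1)/((s+1)² + 100)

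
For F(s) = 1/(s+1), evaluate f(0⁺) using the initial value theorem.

f(0⁺) = lim_{s→∞} s·1/(s+1) = lim_{s→∞} s/(s+1) = 1

Final answer: 1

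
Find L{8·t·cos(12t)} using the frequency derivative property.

L{cos(12t)} = s/(s² + 144). Derivative: d/ds[s/(s² + 144)] = [(s² + 144) - s·2s]/(s² + 144)² = (144 - s²)/(s² + 144)². So L{t·cos(12t)} = -F'(s) = (s² - 144)/(s² + 144)². Then L{8·t·cos(12t)} = 8·(s² - 144)/(s² + 144)²

Final answer: 8·(s² - 144)/(s² + 144)²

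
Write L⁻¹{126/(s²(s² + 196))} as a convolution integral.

126/(s²(s² + 196)) = (1/s²)·(126/(s² + 196)) = L{t}·L{9·sin(14t)}. So f(t) = t*(9·sin(14t)) = ∫₀ᵗ 9τ·sin(14(t-τ)) dτ

Final answer: ∫₀ᵗ 9τ·sin(14(t-τ)) dτ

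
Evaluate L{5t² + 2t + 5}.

L{5t² + 2t + 5} = 5·2/s³ + 2/s² + 5/s = 10/s³ + 2/s² + 5/s

Final answer: 10/s³ + 2/s² + 5/s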